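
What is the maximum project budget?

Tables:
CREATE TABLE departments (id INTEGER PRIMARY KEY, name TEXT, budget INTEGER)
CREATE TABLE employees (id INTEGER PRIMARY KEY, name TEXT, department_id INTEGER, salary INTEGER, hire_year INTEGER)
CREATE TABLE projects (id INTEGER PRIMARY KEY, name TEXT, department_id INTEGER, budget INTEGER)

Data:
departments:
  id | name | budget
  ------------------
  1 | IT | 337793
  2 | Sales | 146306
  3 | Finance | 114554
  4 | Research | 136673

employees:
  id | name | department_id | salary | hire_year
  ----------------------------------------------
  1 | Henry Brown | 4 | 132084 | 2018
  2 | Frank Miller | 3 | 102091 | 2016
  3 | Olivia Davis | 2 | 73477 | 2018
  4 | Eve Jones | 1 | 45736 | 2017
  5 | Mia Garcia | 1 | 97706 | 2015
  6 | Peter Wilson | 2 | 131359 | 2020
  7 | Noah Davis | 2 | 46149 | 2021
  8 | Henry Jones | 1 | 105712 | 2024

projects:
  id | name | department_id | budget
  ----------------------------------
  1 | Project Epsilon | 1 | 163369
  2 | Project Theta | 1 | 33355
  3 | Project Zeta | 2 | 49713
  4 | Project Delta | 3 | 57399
SELECT MAX(budget) FROM projects

Execution result:
163369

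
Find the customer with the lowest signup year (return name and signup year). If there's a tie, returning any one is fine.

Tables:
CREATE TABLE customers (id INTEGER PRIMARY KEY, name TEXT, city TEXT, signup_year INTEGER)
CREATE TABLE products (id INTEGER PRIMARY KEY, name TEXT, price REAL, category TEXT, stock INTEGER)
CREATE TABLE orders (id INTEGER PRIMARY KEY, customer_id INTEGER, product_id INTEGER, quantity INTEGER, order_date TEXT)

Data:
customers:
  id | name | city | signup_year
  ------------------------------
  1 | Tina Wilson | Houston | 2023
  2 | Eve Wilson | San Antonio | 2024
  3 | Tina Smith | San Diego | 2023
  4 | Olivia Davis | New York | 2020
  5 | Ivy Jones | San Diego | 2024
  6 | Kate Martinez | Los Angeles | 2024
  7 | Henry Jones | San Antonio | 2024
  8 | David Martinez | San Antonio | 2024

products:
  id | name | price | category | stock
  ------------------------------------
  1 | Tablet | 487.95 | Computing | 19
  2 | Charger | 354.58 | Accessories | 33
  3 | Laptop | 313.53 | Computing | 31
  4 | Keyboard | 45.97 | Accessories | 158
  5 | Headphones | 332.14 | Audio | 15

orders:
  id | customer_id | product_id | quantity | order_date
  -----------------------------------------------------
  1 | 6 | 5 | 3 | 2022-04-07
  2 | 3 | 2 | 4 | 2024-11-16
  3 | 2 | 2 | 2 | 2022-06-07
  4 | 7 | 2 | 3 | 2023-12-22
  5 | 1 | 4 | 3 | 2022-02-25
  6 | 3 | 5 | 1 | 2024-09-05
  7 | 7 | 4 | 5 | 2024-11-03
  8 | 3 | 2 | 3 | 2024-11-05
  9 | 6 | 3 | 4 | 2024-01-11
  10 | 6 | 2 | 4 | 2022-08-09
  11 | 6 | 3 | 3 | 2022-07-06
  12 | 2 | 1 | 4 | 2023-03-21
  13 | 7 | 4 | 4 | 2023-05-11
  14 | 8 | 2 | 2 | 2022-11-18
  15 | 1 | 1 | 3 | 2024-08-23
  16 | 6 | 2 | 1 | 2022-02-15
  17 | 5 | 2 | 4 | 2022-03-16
SELECT name, signup_year FROM customers ORDER BY signup_year ASC LIMIT 1

Execution result:
name | signup_year
Olivia Davis | 2020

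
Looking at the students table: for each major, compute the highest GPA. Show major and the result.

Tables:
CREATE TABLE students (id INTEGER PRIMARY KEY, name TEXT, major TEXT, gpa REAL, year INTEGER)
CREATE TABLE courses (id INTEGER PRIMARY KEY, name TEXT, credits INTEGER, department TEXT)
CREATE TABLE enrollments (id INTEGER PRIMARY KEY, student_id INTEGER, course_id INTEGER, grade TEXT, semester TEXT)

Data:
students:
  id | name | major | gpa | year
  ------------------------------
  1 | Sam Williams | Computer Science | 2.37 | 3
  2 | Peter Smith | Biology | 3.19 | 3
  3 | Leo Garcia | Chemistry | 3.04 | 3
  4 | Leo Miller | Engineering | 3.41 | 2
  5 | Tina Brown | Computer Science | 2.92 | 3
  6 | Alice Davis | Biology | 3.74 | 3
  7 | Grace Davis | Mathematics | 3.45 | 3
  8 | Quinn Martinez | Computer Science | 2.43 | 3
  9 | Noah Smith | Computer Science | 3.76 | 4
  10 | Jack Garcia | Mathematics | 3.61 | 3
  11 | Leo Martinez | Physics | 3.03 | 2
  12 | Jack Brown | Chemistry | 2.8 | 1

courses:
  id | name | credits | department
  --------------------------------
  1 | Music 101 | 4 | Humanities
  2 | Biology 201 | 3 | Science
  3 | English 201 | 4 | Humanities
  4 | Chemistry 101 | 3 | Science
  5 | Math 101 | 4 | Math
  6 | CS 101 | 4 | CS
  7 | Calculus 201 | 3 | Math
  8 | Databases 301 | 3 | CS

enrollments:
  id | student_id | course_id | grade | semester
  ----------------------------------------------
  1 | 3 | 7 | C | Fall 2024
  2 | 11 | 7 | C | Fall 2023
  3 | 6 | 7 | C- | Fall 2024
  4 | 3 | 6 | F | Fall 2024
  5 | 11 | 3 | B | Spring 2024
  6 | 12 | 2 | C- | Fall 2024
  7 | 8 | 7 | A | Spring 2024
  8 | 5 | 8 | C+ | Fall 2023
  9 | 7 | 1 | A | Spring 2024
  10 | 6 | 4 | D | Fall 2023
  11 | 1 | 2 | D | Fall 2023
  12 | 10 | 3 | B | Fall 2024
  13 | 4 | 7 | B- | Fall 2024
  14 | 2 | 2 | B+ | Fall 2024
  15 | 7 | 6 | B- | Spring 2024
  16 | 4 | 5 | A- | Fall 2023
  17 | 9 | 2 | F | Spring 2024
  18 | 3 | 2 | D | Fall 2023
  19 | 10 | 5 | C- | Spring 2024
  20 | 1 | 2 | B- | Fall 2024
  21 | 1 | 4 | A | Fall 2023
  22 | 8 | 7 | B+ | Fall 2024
SELECT major, MAX(gpa) AS max_gpa FROM students GROUP BY major

Execution result:
major | max_gpa
Biology | 3.74
Chemistry | 3.04
Computer Science | 3.76
Engineering | 3.41
Mathematics | 3.61
Physics | 3.03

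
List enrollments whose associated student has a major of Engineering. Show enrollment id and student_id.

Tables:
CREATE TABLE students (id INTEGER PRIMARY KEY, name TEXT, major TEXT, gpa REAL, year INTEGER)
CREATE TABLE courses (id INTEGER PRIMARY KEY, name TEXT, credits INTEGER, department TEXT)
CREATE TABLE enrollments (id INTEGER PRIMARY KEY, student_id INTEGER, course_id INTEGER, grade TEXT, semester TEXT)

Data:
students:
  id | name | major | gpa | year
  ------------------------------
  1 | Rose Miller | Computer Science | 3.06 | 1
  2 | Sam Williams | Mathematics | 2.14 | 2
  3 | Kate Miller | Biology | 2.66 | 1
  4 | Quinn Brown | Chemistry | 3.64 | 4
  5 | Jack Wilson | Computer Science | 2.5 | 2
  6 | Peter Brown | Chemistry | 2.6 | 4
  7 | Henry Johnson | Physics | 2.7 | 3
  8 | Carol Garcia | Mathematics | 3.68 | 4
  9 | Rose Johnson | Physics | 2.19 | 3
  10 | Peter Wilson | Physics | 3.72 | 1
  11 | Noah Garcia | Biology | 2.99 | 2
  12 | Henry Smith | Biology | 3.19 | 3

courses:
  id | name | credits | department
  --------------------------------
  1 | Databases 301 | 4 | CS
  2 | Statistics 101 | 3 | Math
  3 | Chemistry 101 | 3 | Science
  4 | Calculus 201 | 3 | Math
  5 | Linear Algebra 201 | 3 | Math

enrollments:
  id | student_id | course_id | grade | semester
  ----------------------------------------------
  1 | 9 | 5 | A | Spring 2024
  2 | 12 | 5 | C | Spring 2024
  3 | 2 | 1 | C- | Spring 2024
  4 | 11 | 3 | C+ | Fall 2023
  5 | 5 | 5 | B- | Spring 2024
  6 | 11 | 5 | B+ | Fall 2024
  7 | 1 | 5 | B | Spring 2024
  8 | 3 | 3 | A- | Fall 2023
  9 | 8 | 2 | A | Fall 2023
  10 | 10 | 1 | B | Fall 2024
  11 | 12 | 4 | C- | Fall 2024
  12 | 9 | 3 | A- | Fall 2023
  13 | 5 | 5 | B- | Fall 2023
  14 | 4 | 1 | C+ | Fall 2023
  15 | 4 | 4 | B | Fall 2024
SELECT id, student_id FROM enrollments WHERE student_id IN (SELECT id FROM students WHERE major = 'Engineering')

Execution result:
(no rows)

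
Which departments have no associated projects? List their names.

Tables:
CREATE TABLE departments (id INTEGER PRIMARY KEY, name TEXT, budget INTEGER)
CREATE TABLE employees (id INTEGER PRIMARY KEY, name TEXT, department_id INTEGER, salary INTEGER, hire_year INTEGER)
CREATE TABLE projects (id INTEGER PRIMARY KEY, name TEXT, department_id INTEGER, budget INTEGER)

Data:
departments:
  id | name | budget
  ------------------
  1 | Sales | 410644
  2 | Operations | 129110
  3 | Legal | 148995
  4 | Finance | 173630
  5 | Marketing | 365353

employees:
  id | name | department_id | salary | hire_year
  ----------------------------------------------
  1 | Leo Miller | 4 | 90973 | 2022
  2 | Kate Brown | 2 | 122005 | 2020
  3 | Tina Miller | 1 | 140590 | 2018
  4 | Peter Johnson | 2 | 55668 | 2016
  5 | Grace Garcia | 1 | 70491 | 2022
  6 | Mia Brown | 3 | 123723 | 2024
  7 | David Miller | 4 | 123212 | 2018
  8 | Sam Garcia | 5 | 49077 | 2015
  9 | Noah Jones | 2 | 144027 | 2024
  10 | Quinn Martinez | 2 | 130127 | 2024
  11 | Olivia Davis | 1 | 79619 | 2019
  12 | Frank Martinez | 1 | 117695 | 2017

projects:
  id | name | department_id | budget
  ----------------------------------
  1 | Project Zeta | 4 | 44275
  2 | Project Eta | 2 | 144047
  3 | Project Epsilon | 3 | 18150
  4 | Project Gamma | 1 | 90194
SELECT p.name FROM departments p LEFT JOIN projects c ON c.department_id = p.id WHERE c.id IS NULL

Execution result:
Marketing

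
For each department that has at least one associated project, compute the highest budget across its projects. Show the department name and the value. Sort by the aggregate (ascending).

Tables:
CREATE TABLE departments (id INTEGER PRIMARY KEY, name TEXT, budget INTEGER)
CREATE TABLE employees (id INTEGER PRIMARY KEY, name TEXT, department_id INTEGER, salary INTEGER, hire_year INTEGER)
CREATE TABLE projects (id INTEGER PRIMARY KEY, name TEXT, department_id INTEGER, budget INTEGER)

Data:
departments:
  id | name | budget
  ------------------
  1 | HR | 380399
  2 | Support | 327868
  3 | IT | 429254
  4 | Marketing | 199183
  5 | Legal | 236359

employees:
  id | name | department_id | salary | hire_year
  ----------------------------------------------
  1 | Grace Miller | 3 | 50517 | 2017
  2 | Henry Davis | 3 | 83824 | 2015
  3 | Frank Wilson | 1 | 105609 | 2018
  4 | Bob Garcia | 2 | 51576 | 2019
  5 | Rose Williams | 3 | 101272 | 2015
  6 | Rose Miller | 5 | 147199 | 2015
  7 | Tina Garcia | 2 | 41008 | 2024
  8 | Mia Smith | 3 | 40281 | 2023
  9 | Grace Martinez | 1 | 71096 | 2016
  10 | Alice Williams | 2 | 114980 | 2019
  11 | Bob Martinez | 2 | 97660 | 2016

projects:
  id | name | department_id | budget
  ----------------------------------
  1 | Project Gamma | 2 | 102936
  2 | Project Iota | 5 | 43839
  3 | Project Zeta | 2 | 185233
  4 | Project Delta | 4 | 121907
SELECT p.name, MAX(c.budget) AS max_budget FROM projects c JOIN departments p ON c.department_id = p.id GROUP BY p.id, p.name ORDER BY max_budget ASC

Execution result:
name | max_budget
Legal | 43839
Marketing | 121907
Support | 185233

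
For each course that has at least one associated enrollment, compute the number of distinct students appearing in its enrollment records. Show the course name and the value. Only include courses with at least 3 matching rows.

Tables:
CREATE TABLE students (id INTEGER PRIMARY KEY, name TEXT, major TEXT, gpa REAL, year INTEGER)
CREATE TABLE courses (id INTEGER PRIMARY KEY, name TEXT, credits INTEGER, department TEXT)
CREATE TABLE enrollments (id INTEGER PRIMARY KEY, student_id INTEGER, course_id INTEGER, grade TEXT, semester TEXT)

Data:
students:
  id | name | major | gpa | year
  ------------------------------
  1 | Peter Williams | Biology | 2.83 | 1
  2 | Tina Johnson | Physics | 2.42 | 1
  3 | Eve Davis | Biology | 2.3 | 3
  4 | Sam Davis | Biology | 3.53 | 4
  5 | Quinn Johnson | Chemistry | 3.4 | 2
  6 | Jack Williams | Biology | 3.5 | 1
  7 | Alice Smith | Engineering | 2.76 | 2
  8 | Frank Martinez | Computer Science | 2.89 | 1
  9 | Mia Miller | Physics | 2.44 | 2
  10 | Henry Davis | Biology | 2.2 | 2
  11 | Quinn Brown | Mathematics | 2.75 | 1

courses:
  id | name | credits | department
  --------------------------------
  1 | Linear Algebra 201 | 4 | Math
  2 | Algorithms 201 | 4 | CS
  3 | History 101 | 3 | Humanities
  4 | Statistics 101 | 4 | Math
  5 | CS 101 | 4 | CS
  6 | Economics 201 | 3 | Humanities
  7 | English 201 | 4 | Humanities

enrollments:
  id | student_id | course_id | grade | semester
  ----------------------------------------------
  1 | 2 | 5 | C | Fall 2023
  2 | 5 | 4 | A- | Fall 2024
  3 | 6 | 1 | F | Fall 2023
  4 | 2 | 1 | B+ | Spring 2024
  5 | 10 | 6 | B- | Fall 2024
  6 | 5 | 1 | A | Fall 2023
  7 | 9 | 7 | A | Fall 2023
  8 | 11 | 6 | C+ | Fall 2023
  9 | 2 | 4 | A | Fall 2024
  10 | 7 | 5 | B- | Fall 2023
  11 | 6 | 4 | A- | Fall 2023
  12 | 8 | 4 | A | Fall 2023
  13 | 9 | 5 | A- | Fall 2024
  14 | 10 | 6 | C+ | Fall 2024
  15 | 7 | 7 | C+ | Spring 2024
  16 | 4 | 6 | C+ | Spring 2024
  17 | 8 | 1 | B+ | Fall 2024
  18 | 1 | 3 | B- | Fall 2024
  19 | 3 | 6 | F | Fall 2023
SELECT p.name, COUNT(DISTINCT c.student_id) AS distinct_student_count FROM enrollments c JOIN courses p ON c.course_id = p.id GROUP BY p.id, p.name HAVING COUNT(*) >= 3

Execution result:
name | distinct_student_count
Linear Algebra 201 | 4
Statistics 101 | 4
CS 101 | 3
Economics 201 | 4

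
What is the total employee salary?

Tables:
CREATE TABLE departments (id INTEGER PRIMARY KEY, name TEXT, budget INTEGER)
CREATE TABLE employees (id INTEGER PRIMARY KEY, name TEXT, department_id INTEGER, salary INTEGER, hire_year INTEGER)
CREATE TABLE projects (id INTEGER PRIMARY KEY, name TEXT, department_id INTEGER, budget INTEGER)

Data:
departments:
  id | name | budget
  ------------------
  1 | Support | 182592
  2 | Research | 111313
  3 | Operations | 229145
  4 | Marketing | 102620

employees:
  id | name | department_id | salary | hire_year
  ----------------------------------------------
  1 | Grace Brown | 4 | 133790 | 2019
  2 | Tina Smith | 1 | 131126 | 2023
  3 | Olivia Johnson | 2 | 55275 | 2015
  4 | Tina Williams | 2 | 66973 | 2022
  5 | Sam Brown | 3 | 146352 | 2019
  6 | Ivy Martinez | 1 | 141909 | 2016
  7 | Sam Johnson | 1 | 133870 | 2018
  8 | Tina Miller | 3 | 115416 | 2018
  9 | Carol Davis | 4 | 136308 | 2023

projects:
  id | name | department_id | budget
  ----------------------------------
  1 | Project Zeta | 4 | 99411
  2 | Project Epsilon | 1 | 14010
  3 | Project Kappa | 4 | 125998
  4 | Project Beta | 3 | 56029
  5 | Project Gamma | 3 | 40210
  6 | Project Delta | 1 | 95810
SELECT SUM(salary) FROM employees

Execution result:
1061019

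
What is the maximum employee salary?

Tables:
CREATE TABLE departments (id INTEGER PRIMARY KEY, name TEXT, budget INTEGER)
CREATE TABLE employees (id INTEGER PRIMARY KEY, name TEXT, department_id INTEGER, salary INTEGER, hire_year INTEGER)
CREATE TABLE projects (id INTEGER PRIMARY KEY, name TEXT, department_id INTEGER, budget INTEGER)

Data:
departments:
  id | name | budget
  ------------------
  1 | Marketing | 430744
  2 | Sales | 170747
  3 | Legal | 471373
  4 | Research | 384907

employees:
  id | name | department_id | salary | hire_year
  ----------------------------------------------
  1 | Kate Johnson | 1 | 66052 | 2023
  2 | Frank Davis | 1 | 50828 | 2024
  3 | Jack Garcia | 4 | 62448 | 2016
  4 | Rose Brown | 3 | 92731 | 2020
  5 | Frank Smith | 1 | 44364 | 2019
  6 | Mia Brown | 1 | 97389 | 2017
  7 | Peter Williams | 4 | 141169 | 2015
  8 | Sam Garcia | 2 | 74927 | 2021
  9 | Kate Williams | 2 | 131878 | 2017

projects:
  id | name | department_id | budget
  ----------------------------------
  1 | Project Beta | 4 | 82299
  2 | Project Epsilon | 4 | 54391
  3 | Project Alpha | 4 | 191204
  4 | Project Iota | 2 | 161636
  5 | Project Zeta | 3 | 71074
SELECT MAX(salary) FROM employees

Execution result:
141169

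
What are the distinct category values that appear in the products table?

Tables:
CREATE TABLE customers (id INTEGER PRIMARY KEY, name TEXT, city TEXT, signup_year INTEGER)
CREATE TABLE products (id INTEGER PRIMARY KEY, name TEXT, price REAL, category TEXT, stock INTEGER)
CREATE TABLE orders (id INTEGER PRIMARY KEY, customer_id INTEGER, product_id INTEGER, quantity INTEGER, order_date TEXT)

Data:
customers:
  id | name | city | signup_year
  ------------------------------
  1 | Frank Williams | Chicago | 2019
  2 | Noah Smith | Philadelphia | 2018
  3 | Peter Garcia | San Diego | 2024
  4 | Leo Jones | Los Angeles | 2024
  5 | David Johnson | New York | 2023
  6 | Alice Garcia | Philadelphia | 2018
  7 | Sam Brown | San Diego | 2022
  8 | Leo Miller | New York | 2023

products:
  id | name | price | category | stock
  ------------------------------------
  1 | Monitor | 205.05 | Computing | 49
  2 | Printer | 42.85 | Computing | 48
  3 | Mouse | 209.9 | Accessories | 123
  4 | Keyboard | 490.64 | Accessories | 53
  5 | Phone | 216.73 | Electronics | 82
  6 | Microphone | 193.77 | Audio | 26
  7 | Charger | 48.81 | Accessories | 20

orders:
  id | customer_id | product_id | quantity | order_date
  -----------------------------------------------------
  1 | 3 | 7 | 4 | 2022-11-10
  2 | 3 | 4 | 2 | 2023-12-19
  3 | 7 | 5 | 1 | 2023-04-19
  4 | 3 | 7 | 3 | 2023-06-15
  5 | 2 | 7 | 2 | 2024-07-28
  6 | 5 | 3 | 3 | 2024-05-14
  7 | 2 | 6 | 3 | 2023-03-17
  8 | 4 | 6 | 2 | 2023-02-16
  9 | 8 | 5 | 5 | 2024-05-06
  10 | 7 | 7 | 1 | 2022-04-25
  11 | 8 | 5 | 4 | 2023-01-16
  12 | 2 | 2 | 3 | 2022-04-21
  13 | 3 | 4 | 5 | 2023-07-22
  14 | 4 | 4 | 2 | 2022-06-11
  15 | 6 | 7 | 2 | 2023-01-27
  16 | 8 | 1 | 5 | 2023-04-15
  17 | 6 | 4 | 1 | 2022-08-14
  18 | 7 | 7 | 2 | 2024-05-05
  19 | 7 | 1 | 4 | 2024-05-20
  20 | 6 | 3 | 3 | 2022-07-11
SELECT DISTINCT category FROM products

Execution result:
category
Computing
Accessories
Electronics
Audio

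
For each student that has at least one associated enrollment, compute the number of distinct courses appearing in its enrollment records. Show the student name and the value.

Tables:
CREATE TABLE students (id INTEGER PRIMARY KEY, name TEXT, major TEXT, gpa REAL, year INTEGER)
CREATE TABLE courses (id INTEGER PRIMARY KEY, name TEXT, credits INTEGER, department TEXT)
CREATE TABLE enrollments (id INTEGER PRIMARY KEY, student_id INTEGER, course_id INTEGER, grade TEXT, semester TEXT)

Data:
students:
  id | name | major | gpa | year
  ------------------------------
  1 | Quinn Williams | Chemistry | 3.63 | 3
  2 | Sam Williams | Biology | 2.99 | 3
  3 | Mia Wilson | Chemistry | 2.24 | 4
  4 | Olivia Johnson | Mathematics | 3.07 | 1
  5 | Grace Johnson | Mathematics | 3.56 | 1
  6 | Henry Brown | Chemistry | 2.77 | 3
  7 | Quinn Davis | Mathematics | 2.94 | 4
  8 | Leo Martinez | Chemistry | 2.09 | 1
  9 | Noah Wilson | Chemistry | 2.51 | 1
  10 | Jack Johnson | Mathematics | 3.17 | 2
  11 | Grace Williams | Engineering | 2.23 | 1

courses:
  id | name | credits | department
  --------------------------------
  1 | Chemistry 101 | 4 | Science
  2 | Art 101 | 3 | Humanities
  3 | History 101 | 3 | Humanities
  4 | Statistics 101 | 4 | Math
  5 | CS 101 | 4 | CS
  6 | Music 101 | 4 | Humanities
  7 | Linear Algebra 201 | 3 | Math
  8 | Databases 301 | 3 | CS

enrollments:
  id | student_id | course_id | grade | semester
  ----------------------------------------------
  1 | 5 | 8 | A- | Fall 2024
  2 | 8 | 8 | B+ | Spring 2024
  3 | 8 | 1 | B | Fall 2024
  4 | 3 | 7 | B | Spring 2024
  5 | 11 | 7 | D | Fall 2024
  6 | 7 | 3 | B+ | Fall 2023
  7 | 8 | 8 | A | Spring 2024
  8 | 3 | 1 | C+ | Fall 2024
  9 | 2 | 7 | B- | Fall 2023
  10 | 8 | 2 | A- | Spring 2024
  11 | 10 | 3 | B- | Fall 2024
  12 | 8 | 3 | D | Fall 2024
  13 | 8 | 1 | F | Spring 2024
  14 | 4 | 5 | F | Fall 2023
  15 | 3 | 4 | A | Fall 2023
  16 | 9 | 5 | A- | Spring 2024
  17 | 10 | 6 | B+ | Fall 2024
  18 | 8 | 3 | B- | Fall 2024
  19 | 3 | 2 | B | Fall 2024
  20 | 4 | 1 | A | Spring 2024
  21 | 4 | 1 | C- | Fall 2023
SELECT p.name, COUNT(DISTINCT c.course_id) AS distinct_course_count FROM enrollments c JOIN students p ON c.student_id = p.id GROUP BY p.id, p.name

Execution result:
name | distinct_course_count
Sam Williams | 1
Mia Wilson | 4
Olivia Johnson | 2
Grace Johnson | 1
Quinn Davis | 1
Leo Martinez | 4
Noah Wilson | 1
Jack Johnson | 2
Grace Williams | 1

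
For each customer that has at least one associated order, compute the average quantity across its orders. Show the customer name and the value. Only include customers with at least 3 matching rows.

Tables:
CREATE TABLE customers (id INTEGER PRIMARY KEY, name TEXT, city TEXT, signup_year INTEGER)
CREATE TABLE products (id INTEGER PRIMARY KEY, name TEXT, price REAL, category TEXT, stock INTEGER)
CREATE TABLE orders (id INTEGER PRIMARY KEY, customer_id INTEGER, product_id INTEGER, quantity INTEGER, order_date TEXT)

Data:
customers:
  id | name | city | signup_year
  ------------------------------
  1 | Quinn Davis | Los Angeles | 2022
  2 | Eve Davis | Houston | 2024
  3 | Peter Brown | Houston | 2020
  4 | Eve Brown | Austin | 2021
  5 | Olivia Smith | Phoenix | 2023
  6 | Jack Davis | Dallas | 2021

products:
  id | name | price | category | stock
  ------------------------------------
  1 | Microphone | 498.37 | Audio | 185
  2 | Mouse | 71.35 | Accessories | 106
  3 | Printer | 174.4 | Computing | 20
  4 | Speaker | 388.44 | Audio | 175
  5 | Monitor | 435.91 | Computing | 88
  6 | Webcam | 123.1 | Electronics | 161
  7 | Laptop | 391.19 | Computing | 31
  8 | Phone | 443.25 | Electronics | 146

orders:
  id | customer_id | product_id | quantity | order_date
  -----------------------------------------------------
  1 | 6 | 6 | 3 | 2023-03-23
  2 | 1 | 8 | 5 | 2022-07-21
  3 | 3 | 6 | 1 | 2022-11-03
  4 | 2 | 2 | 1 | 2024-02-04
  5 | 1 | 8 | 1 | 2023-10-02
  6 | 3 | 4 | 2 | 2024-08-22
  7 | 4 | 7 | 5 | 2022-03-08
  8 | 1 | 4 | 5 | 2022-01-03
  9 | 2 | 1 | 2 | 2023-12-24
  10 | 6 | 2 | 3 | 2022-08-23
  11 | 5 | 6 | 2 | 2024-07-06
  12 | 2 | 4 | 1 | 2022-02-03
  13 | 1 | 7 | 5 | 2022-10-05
SELECT p.name, AVG(c.quantity) AS avg_quantity FROM orders c JOIN customers p ON c.customer_id = p.id GROUP BY p.id, p.name HAVING COUNT(*) >= 3

Execution result:
name | avg_quantity
Quinn Davis | 4.00
Eve Davis | 1.33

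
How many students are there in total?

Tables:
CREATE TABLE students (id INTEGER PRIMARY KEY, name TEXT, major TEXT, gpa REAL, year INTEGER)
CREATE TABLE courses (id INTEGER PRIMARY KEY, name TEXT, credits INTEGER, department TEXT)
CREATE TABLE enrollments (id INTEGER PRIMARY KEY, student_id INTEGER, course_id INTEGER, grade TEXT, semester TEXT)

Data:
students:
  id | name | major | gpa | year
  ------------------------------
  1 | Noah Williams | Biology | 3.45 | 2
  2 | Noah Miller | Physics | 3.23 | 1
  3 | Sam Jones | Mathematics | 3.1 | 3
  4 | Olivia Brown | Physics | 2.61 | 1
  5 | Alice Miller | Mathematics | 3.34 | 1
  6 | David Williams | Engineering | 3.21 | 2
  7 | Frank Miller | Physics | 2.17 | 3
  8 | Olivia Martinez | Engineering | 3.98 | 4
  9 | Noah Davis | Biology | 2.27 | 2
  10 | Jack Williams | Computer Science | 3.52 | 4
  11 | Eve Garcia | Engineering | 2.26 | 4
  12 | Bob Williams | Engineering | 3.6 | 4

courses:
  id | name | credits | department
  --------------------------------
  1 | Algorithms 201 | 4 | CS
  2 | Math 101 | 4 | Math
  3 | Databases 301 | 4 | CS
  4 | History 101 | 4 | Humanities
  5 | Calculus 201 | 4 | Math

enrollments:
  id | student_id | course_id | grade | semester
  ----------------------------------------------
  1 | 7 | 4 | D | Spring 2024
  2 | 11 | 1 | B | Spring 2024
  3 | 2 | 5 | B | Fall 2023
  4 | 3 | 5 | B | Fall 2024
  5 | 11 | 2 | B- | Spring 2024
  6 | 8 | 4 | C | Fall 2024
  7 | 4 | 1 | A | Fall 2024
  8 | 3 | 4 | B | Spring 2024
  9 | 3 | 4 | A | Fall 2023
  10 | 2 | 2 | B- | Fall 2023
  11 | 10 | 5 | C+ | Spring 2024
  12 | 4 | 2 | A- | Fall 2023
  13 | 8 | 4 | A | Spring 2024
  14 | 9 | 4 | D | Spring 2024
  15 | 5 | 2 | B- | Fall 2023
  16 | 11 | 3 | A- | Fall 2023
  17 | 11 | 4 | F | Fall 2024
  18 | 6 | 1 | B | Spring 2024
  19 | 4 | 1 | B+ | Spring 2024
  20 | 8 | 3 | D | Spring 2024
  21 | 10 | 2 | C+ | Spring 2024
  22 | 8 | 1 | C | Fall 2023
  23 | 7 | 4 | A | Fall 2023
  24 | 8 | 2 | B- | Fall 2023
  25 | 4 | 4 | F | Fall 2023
SELECT COUNT(*) FROM students

Execution result:
12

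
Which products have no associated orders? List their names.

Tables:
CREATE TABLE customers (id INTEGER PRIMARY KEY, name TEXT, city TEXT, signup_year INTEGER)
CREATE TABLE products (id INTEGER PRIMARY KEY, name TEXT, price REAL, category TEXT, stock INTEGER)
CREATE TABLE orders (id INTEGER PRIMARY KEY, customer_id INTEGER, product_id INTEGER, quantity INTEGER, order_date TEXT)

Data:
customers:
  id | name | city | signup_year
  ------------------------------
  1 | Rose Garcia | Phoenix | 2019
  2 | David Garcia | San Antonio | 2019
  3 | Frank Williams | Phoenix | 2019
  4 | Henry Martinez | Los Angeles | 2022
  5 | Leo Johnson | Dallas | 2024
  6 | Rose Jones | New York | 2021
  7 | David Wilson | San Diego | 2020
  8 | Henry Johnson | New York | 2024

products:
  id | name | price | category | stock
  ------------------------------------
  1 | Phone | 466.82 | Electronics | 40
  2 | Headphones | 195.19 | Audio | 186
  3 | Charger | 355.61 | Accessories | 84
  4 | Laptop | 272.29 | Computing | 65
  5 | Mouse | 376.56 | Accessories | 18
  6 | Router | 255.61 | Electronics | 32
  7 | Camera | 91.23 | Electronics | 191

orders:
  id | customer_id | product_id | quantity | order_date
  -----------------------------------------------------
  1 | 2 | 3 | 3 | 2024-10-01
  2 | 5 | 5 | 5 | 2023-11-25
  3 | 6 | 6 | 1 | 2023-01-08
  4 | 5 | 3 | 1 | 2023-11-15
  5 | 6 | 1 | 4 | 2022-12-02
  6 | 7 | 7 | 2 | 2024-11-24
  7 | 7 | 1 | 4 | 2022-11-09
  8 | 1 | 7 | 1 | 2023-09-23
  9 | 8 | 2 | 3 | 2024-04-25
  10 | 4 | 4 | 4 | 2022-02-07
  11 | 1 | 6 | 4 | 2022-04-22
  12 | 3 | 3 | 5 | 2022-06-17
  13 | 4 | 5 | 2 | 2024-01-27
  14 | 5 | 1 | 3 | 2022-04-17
SELECT p.name FROM products p LEFT JOIN orders c ON c.product_id = p.id WHERE c.id IS NULL

Execution result:
(no rows)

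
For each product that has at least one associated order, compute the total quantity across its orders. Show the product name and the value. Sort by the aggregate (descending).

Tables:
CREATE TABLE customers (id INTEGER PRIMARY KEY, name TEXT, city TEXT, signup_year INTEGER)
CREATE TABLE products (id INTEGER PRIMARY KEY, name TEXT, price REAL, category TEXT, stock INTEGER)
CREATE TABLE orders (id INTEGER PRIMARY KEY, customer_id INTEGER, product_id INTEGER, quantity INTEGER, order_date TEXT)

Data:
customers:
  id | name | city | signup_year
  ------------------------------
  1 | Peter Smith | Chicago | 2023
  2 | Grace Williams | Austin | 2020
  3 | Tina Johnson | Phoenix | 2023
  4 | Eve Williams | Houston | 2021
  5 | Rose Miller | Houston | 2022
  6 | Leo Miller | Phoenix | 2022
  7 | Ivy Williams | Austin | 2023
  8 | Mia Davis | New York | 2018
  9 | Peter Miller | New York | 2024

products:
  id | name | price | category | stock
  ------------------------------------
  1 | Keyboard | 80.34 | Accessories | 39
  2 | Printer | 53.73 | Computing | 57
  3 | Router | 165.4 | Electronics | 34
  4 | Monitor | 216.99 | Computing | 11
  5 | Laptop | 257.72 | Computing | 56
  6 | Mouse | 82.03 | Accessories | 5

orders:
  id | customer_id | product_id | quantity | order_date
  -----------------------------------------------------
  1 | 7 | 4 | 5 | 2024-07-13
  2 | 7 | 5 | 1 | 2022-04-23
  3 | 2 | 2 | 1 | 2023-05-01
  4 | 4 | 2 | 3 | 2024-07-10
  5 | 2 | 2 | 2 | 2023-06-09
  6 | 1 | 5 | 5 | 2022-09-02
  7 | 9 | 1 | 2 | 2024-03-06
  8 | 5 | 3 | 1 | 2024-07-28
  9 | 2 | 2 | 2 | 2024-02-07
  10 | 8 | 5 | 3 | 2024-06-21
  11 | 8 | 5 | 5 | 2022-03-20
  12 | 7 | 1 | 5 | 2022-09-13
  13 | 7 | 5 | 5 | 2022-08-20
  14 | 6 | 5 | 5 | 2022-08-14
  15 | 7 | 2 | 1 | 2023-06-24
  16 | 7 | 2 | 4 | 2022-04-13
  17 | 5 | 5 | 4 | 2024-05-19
SELECT p.name, SUM(c.quantity) AS sum_quantity FROM orders c JOIN products p ON c.product_id = p.id GROUP BY p.id, p.name ORDER BY sum_quantity DESC

Execution result:
name | sum_quantity
Laptop | 28
Printer | 13
Keyboard | 7
Monitor | 5
Router | 1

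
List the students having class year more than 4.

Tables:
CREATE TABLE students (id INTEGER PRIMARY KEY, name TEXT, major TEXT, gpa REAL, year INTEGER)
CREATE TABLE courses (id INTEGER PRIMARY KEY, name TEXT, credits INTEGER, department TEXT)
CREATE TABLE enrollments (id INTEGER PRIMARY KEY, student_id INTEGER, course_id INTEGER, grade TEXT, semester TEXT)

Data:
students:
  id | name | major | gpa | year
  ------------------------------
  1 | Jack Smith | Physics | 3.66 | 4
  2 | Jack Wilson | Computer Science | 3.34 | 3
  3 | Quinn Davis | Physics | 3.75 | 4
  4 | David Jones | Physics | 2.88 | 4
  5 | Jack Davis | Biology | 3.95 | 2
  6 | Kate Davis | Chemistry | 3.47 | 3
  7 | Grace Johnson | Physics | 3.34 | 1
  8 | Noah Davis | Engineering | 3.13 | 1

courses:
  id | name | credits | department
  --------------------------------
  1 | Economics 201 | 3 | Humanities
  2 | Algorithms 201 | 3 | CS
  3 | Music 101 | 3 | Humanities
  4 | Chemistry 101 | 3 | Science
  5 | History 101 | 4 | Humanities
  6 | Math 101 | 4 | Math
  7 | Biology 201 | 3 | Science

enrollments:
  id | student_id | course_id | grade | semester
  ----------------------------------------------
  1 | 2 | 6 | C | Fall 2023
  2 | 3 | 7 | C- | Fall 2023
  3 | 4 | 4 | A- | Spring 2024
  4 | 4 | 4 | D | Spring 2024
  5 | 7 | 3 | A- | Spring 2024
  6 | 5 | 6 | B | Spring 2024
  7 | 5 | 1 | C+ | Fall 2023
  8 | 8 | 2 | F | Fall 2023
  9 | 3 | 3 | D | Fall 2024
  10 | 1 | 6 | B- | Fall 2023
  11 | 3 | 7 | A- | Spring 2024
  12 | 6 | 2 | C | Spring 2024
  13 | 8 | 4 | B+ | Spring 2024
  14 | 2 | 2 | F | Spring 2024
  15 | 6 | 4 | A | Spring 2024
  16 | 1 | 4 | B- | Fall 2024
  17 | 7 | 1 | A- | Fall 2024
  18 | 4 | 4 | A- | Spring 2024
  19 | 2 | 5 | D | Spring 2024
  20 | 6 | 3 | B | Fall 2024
SELECT name, year FROM students WHERE year > 4

Execution result:
(no rows)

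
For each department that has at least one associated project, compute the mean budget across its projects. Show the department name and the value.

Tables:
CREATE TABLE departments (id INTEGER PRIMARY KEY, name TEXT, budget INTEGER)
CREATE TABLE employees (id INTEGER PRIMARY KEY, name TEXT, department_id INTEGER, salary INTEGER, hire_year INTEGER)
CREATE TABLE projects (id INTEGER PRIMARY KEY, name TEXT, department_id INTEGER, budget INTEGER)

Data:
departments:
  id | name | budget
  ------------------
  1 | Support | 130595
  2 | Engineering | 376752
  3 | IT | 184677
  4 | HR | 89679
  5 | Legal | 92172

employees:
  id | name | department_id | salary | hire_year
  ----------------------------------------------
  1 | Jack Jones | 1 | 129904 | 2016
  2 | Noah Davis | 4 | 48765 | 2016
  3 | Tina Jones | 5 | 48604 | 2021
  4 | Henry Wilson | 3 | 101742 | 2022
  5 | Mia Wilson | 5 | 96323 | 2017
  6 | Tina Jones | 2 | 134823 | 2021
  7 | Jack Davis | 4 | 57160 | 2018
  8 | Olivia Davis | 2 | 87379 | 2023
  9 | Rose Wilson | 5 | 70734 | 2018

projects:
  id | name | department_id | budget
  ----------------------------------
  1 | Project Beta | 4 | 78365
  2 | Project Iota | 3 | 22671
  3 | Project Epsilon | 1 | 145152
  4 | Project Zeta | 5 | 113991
SELECT p.name, AVG(c.budget) AS avg_budget FROM projects c JOIN departments p ON c.department_id = p.id GROUP BY p.id, p.name

Execution result:
name | avg_budget
Support | 145152.00
IT | 22671.00
HR | 78365.00
Legal | 113991.00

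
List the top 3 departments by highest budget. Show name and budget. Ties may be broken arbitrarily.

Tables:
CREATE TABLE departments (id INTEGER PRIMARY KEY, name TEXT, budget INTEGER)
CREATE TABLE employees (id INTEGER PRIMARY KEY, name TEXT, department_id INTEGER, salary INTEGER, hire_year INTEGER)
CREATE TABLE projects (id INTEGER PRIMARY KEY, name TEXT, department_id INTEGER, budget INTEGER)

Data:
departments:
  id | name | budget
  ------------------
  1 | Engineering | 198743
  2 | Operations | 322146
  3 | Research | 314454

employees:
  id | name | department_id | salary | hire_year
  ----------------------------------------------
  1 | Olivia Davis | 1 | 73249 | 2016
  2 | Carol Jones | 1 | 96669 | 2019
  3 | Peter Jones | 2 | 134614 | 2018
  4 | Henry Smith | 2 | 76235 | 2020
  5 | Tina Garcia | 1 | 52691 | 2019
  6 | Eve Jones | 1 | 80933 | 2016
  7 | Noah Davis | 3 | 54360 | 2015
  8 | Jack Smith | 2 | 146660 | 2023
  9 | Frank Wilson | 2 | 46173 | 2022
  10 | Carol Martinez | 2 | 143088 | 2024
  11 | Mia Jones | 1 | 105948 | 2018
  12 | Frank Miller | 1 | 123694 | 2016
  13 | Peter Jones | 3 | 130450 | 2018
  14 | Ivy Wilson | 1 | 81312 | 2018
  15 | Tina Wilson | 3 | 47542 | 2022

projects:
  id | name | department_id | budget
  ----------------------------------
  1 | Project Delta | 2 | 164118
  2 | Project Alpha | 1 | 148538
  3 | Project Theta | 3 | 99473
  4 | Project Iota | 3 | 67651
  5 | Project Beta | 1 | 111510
SELECT name, budget FROM departments ORDER BY budget DESC LIMIT 3

Execution result:
name | budget
Operations | 322146
Research | 314454
Engineering | 198743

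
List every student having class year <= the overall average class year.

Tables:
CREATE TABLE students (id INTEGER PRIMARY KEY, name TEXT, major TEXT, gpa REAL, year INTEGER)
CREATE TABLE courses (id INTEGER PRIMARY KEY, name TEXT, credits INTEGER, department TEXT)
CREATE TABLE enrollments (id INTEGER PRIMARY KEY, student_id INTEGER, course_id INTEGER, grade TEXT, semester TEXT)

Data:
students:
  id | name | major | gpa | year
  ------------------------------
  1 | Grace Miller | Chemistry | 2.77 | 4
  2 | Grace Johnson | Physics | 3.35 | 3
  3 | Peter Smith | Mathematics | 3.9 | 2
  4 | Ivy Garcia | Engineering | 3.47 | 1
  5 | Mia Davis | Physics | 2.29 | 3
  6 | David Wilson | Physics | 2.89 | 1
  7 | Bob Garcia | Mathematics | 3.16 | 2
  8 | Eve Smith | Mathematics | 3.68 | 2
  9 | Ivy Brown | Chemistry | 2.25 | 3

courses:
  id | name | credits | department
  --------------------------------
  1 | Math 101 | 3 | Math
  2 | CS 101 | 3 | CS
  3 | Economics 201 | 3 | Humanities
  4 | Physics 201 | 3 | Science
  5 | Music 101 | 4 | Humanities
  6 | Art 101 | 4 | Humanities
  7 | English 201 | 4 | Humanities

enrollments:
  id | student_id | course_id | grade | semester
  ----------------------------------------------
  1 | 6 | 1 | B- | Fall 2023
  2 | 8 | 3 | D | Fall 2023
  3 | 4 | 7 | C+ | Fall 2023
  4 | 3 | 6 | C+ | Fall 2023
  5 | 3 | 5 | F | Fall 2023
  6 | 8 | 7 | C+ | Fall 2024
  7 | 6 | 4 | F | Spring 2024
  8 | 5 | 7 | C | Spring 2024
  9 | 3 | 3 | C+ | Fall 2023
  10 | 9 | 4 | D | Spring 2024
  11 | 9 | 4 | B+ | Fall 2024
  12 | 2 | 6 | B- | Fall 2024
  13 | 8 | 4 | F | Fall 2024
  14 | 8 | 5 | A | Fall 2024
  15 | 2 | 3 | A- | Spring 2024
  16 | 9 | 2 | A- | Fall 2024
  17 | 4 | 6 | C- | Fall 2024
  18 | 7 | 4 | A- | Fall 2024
SELECT name, year FROM students WHERE year <= (SELECT AVG(year) FROM students)

Execution result:
name | year
Peter Smith | 2
Ivy Garcia | 1
David Wilson | 1
Bob Garcia | 2
Eve Smith | 2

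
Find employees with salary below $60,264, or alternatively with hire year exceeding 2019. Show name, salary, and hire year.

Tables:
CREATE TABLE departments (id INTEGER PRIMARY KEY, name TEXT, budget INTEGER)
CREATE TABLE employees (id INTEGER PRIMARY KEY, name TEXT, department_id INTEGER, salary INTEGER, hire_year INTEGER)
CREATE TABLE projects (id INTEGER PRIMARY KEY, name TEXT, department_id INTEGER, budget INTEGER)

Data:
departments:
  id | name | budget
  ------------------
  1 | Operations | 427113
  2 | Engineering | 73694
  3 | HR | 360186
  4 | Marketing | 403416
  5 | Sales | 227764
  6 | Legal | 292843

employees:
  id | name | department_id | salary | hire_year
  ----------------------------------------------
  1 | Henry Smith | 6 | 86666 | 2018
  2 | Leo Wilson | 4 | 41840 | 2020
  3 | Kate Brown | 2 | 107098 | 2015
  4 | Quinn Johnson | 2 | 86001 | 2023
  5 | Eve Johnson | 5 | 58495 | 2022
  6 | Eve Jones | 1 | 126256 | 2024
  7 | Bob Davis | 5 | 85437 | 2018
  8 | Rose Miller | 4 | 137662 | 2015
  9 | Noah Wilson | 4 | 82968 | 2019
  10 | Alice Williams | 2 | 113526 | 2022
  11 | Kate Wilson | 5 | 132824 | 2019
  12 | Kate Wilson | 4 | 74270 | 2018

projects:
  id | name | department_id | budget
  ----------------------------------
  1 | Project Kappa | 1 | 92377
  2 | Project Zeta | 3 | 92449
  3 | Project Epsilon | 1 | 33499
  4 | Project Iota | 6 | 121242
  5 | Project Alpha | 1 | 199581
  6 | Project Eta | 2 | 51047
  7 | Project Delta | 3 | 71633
SELECT name, salary, hire_year FROM employees WHERE salary < 60264 OR hire_year > 2019

Execution result:
name | salary | hire_year
Leo Wilson | 41840 | 2020
Quinn Johnson | 86001 | 2023
Eve Johnson | 58495 | 2022
Eve Jones | 126256 | 2024
Alice Williams | 113526 | 2022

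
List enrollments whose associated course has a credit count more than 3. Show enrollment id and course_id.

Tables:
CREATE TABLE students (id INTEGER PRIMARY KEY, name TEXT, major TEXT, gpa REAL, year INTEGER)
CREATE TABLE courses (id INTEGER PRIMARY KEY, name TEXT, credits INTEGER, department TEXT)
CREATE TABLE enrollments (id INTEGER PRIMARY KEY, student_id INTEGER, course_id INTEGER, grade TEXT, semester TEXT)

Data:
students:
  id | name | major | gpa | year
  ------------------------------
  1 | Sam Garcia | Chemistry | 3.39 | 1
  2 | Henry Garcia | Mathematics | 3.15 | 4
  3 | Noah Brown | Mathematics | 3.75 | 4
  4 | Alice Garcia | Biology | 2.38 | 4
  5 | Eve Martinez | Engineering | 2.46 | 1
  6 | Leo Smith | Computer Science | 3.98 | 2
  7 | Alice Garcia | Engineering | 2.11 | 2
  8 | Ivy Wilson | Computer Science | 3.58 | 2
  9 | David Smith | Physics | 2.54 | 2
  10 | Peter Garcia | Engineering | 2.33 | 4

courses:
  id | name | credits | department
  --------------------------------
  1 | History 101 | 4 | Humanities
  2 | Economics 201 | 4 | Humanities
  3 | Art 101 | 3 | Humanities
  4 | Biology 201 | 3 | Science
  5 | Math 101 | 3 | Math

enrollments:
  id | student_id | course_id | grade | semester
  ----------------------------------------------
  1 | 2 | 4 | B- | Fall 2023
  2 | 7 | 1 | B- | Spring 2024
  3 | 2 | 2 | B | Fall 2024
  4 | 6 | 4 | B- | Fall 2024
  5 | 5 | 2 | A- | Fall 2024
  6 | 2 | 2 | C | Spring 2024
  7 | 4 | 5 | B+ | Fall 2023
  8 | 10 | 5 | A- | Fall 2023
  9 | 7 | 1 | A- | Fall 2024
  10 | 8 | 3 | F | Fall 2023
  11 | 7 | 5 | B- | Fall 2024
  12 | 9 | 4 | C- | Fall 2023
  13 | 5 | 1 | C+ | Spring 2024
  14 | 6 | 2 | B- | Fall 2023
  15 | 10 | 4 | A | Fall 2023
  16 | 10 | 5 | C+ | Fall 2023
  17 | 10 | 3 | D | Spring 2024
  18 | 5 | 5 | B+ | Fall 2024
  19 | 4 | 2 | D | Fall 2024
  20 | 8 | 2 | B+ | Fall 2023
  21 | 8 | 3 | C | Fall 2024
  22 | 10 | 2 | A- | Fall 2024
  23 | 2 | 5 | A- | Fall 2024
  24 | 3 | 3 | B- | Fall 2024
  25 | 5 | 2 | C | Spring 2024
SELECT id, course_id FROM enrollments WHERE course_id IN (SELECT id FROM courses WHERE credits > 3)

Execution result:
id | course_id
2 | 1
3 | 2
5 | 2
6 | 2
9 | 1
13 | 1
14 | 2
19 | 2
20 | 2
22 | 2
25 | 2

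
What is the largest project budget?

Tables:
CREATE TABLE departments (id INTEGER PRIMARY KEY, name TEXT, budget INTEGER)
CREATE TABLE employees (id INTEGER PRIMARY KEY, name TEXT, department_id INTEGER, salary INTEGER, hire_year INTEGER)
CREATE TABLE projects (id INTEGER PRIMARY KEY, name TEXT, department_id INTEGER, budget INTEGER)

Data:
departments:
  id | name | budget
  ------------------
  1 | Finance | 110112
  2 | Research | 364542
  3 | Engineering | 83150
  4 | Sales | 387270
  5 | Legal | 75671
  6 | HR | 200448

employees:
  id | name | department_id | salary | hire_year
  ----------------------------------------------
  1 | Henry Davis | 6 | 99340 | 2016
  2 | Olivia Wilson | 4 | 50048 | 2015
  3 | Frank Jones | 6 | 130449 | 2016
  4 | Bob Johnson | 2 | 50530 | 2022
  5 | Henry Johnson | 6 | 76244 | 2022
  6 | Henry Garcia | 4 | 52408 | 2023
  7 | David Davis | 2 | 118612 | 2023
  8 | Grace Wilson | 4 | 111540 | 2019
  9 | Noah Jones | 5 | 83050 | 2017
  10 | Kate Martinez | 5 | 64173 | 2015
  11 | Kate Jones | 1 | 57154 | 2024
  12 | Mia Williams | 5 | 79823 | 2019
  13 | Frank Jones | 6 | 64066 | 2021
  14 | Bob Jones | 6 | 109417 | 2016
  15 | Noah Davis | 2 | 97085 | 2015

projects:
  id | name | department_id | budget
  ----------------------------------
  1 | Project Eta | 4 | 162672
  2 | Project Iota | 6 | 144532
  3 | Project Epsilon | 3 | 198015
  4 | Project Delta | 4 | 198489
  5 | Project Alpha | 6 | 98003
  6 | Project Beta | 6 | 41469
SELECT MAX(budget) FROM projects

Execution result:
198489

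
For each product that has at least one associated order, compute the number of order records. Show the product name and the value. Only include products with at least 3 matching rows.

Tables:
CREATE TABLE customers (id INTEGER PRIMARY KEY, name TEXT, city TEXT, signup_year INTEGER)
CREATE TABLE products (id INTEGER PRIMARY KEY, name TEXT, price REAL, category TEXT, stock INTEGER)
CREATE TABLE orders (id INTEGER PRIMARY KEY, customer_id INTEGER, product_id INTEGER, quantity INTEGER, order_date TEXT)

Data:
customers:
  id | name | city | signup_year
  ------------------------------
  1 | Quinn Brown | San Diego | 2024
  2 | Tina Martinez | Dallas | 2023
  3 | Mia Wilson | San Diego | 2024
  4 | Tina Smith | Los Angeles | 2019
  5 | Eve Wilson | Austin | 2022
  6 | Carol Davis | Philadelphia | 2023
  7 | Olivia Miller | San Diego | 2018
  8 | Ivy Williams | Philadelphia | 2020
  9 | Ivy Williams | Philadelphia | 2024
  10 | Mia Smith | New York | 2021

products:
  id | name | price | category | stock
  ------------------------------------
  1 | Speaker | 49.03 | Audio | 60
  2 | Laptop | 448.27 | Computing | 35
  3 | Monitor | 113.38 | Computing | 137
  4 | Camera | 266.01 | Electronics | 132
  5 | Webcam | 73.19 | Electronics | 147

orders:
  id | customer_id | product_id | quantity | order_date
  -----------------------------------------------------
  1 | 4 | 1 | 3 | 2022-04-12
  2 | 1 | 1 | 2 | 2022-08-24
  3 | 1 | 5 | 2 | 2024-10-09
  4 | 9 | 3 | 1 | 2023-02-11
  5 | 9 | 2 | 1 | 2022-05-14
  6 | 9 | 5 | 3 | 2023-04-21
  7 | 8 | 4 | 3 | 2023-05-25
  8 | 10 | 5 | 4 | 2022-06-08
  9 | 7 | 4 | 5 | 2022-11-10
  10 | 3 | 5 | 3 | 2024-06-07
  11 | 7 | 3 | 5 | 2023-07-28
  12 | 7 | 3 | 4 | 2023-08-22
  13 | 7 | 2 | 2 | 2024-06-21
SELECT p.name, COUNT(*) AS n FROM orders c JOIN products p ON c.product_id = p.id GROUP BY p.id, p.name HAVING COUNT(*) >= 3

Execution result:
name | n
Monitor | 3
Webcam | 4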